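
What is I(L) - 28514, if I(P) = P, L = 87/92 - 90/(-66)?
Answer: -28853831/1012 ≈ -28512.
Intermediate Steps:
L = 2337/1012 (L = 87*(1/92) - 90*(-1/66) = 87/92 + 15/11 = 2337/1012 ≈ 2.3093)
I(L) - 28514 = 2337/1012 - 28514 = -28853831/1012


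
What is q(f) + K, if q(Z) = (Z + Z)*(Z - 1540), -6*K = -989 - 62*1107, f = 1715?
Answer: 3671123/6 ≈ 6.1185e+5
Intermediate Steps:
K = 69623/6 (K = -(-989 - 62*1107)/6 = -(-989 - 68634)/6 = -1/6*(-69623) = 69623/6 ≈ 11604.)
q(Z) = 2*Z*(-1540 + Z) (q(Z) = (2*Z)*(-1540 + Z) = 2*Z*(-1540 + Z))
q(f) + K = 2*1715*(-1540 + 1715) + 69623/6 = 2*1715*175 + 69623/6 = 600250 + 69623/6 = 3671123/6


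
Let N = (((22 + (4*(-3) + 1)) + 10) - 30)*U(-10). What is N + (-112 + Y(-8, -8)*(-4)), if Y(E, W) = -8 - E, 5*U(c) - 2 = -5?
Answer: -533/5 ≈ -106.60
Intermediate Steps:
U(c) = -3/5 (U(c) = 2/5 + (1/5)*(-5) = 2/5 - 1 = -3/5)
N = 27/5 (N = (((22 + (4*(-3) + 1)) + 10) - 30)*(-3/5) = (((22 + (-12 + 1)) + 10) - 30)*(-3/5) = (((22 - 11) + 10) - 30)*(-3/5) = ((11 + 10) - 30)*(-3/5) = (21 - 30)*(-3/5) = -9*(-3/5) = 27/5 ≈ 5.4000)
N + (-112 + Y(-8, -8)*(-4)) = 27/5 + (-112 + (-8 - 1*(-8))*(-4)) = 27/5 + (-112 + (-8 + 8)*(-4)) = 27/5 + (-112 + 0*(-4)) = 27/5 + (-112 + 0) = 27/5 - 112 = -533/5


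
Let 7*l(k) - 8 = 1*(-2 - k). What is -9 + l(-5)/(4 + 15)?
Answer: -1186/133 ≈ -8.9173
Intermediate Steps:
l(k) = 6/7 - k/7 (l(k) = 8/7 + (1*(-2 - k))/7 = 8/7 + (-2 - k)/7 = 8/7 + (-2/7 - k/7) = 6/7 - k/7)
-9 + l(-5)/(4 + 15) = -9 + (6/7 - ⅐*(-5))/(4 + 15) = -9 + (6/7 + 5/7)/19 = -9 + (1/19)*(11/7) = -9 + 11/133 = -1186/133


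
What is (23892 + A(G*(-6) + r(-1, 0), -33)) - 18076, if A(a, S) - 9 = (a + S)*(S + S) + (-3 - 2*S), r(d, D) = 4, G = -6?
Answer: 5426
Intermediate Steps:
A(a, S) = 6 - 2*S + 2*S*(S + a) (A(a, S) = 9 + ((a + S)*(S + S) + (-3 - 2*S)) = 9 + ((S + a)*(2*S) + (-3 - 2*S)) = 9 + (2*S*(S + a) + (-3 - 2*S)) = 9 + (-3 - 2*S + 2*S*(S + a)) = 6 - 2*S + 2*S*(S + a))
(23892 + A(G*(-6) + r(-1, 0), -33)) - 18076 = (23892 + (6 - 2*(-33) + 2*(-33)**2 + 2*(-33)*(-6*(-6) + 4))) - 18076 = (23892 + (6 + 66 + 2*1089 + 2*(-33)*(36 + 4))) - 18076 = (23892 + (6 + 66 + 2178 + 2*(-33)*40)) - 18076 = (23892 + (6 + 66 + 2178 - 2640)) - 18076 = (23892 - 390) - 18076 = 23502 - 18076 = 5426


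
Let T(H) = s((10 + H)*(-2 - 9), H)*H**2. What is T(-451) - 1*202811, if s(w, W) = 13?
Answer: 2441402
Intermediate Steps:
T(H) = 13*H**2
T(-451) - 1*202811 = 13*(-451)**2 - 1*202811 = 13*203401 - 202811 = 2644213 - 202811 = 2441402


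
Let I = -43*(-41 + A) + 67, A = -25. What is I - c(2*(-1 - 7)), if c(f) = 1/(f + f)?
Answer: 92961/32 ≈ 2905.0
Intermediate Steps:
c(f) = 1/(2*f)
I = 2905 (I = -43*(-41 - 25) + 67 = -43*(-66) + 67 = 2838 + 67 = 2905)
I - c(2*(-1 - 7)) = 2905 - 1/(2*(2*(-1 - 7))) = 2905 - 1/(2*(2*(-8))) = 2905 - 1/(2*(-16)) = 2905 - (-1)/(2*16) = 2905 - 1*(-1/32) = 2905 + 1/32 = 92961/32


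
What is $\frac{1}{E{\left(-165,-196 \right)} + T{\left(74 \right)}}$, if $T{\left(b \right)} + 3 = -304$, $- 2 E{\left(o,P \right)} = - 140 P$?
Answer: $- \frac{1}{14027} \approx -7.1291 \cdot 10^{-5}$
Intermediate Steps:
$E{\left(o,P \right)} = 70 P$ ($E{\left(o,P \right)} = - \frac{\left(-140\right) P}{2} = 70 P$)
$T{\left(b \right)} = -307$ ($T{\left(b \right)} = -3 - 304 = -307$)
$\frac{1}{E{\left(-165,-196 \right)} + T{\left(74 \right)}} = \frac{1}{70 \left(-196\right) - 307} = \frac{1}{-13720 - 307} = \frac{1}{-14027} = - \frac{1}{14027}$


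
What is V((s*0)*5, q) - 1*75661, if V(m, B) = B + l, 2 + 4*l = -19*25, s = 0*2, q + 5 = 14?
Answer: -303085/4 ≈ -75771.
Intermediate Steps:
q = 9 (q = -5 + 14 = 9)
s = 0
l = -477/4 (l = -½ + (-19*25)/4 = -½ + (¼)*(-475) = -½ - 475/4 = -477/4 ≈ -119.25)
V(m, B) = -477/4 + B (V(m, B) = B - 477/4 = -477/4 + B)
V((s*0)*5, q) - 1*75661 = (-477/4 + 9) - 1*75661 = -441/4 - 75661 = -303085/4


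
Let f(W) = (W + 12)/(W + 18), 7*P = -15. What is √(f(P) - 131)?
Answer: 6*I*√4958/37 ≈ 11.418*I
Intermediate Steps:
P = -15/7 (P = (⅐)*(-15) = -15/7 ≈ -2.1429)
f(W) = (12 + W)/(18 + W)
√(f(P) - 131) = √((12 - 15/7)/(18 - 15/7) - 131) = √((69/7)/(111/7) - 131) = √((7/111)*(69/7) - 131) = √(23/37 - 131) = √(-4824/37) = 6*I*√4958/37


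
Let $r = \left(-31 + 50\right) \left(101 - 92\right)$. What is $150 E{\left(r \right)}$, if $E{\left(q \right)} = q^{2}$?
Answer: $4386150$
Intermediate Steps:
$r = 171$ ($r = 19 \cdot 9 = 171$)
$150 E{\left(r \right)} = 150 \cdot 171^{2} = 150 \cdot 29241 = 4386150$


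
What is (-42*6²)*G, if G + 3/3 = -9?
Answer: 15120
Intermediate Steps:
G = -10 (G = -1 - 9 = -10)
(-42*6²)*G = -42*6²*(-10) = -42*36*(-10) = -1512*(-10) = 15120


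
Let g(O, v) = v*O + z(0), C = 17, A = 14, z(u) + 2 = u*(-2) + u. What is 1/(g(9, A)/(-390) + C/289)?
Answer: -3315/859 ≈ -3.8591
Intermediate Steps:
z(u) = -2 - u (z(u) = -2 + (u*(-2) + u) = -2 + (-2*u + u) = -2 - u)
g(O, v) = -2 + O*v (g(O, v) = v*O + (-2 - 1*0) = O*v + (-2 + 0) = O*v - 2 = -2 + O*v)
1/(g(9, A)/(-390) + C/289) = 1/((-2 + 9*14)/(-390) + 17/289) = 1/((-2 + 126)*(-1/390) + 17*(1/289)) = 1/(124*(-1/390) + 1/17) = 1/(-62/195 + 1/17) = 1/(-859/3315) = -3315/859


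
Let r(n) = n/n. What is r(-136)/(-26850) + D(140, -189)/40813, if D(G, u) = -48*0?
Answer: -1/26850 ≈ -3.7244e-5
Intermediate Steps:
D(G, u) = 0
r(n) = 1
r(-136)/(-26850) + D(140, -189)/40813 = 1/(-26850) + 0/40813 = 1*(-1/26850) + 0*(1/40813) = -1/26850 + 0 = -1/26850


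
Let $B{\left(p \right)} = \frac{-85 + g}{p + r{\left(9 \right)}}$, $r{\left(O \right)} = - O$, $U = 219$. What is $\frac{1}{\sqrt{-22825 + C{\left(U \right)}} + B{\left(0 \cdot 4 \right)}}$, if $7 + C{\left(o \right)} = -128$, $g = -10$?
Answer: $\frac{171}{373757} - \frac{324 i \sqrt{1435}}{1868785} \approx 0.00045752 - 0.0065677 i$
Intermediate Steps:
$C{\left(o \right)} = -135$ ($C{\left(o \right)} = -7 - 128 = -135$)
$B{\left(p \right)} = - \frac{95}{-9 + p}$ ($B{\left(p \right)} = \frac{-85 - 10}{p - 9} = - \frac{95}{p - 9} = - \frac{95}{-9 + p}$)
$\frac{1}{\sqrt{-22825 + C{\left(U \right)}} + B{\left(0 \cdot 4 \right)}} = \frac{1}{\sqrt{-22825 - 135} - \frac{95}{-9 + 0 \cdot 4}} = \frac{1}{\sqrt{-22960} - \frac{95}{-9 + 0}} = \frac{1}{4 i \sqrt{1435} - \frac{95}{-9}} = \frac{1}{4 i \sqrt{1435} - - \frac{95}{9}} = \frac{1}{4 i \sqrt{1435} + \frac{95}{9}} = \frac{1}{\frac{95}{9} + 4 i \sqrt{1435}}$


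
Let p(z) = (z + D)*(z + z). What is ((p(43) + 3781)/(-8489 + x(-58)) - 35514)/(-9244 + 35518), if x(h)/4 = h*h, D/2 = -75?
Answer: -58801153/43500986 ≈ -1.3517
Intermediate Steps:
D = -150 (D = 2*(-75) = -150)
x(h) = 4*h² (x(h) = 4*(h*h) = 4*h²)
p(z) = 2*z*(-150 + z) (p(z) = (z - 150)*(z + z) = (-150 + z)*(2*z) = 2*z*(-150 + z))
((p(43) + 3781)/(-8489 + x(-58)) - 35514)/(-9244 + 35518) = ((2*43*(-150 + 43) + 3781)/(-8489 + 4*(-58)²) - 35514)/(-9244 + 35518) = ((2*43*(-107) + 3781)/(-8489 + 4*3364) - 35514)/26274 = ((-9202 + 3781)/(-8489 + 13456) - 35514)*(1/26274) = (-5421/4967 - 35514)*(1/26274) = -176403459/4967*1/26274 = -58801153/43500986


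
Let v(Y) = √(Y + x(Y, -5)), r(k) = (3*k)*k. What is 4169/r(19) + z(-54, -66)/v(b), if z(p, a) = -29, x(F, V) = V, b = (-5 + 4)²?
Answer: 4169/1083 + 29*I/2 ≈ 3.8495 + 14.5*I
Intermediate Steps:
r(k) = 3*k²
b = 1 (b = (-1)² = 1)
v(Y) = √(-5 + Y) (v(Y) = √(Y - 5) = √(-5 + Y))
4169/r(19) + z(-54, -66)/v(b) = 4169/((3*19²)) - 29/√(-5 + 1) = 4169/((3*361)) - 29*(-I/2) = 4169/1083 - 29*(-I/2) = 4169*(1/1083) - (-29)*I/2 = 4169/1083 + 29*I/2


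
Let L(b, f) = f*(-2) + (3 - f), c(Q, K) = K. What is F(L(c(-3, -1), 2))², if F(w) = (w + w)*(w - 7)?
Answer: 3600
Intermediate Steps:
L(b, f) = 3 - 3*f (L(b, f) = -2*f + (3 - f) = 3 - 3*f)
F(w) = 2*w*(-7 + w) (F(w) = (2*w)*(-7 + w) = 2*w*(-7 + w))
F(L(c(-3, -1), 2))² = (2*(3 - 3*2)*(-7 + (3 - 3*2)))² = (2*(3 - 6)*(-7 + (3 - 6)))² = (2*(-3)*(-7 - 3))² = (2*(-3)*(-10))² = 60² = 3600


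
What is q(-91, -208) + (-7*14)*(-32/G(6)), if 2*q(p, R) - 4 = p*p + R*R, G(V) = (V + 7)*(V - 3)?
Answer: 2016683/78 ≈ 25855.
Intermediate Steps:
G(V) = (-3 + V)*(7 + V) (G(V) = (7 + V)*(-3 + V) = (-3 + V)*(7 + V))
q(p, R) = 2 + R²/2 + p²/2 (q(p, R) = 2 + (p*p + R*R)/2 = 2 + (p² + R²)/2 = 2 + (R² + p²)/2 = 2 + (R²/2 + p²/2) = 2 + R²/2 + p²/2)
q(-91, -208) + (-7*14)*(-32/G(6)) = (2 + (½)*(-208)² + (½)*(-91)²) + (-7*14)*(-32/(-21 + 6² + 4*6)) = (2 + (½)*43264 + (½)*8281) - (-3136)/(-21 + 36 + 24) = (2 + 21632 + 8281/2) - (-3136)/39 = 51549/2 - (-3136)/39 = 51549/2 - 98*(-32/39) = 51549/2 + 3136/39 = 2016683/78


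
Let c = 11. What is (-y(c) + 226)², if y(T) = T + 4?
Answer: 44521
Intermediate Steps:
y(T) = 4 + T
(-y(c) + 226)² = (-(4 + 11) + 226)² = (-1*15 + 226)² = (-15 + 226)² = 211² = 44521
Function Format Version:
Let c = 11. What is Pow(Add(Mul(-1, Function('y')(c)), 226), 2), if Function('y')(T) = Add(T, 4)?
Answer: 44521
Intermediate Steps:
Function('y')(T) = Add(4, T)
Pow(Add(Mul(-1, Function('y')(c)), 226), 2) = Pow(Add(Mul(-1, Add(4, 11)), 226), 2) = Pow(Add(Mul(-1, 15), 226), 2) = Pow(Add(-15, 226), 2) = Pow(211, 2) = 44521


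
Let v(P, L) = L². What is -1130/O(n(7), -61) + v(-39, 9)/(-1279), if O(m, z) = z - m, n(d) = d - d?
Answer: 1440329/78019 ≈ 18.461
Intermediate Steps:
n(d) = 0
-1130/O(n(7), -61) + v(-39, 9)/(-1279) = -1130/(-61 - 1*0) + 9²/(-1279) = -1130/(-61 + 0) + 81*(-1/1279) = -1130/(-61) - 81/1279 = -1130*(-1/61) - 81/1279 = 1130/61 - 81/1279 = 1440329/78019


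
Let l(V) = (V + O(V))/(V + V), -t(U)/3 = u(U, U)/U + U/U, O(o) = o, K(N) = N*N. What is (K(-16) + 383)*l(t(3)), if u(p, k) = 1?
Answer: 639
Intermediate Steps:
K(N) = N²
t(U) = -3 - 3/U (t(U) = -3*(1/U + U/U) = -3*(1/U + 1) = -3*(1 + 1/U) = -3 - 3/U)
l(V) = 1 (l(V) = (V + V)/(V + V) = (2*V)/((2*V)) = (2*V)*(1/(2*V)) = 1)
(K(-16) + 383)*l(t(3)) = ((-16)² + 383)*1 = (256 + 383)*1 = 639*1 = 639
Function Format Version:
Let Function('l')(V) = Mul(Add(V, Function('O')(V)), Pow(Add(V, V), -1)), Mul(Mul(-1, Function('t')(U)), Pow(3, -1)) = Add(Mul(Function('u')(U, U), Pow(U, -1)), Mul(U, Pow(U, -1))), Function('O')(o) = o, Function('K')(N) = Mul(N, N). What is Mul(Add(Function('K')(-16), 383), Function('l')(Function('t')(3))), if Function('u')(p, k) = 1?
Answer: 639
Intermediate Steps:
Function('K')(N) = Pow(N, 2)
Function('t')(U) = Add(-3, Mul(-3, Pow(U, -1))) (Function('t')(U) = Mul(-3, Add(Mul(1, Pow(U, -1)), Mul(U, Pow(U, -1)))) = Mul(-3, Add(Pow(U, -1), 1)) = Mul(-3, Add(1, Pow(U, -1))) = Add(-3, Mul(-3, Pow(U, -1))))
Function('l')(V) = 1 (Function('l')(V) = Mul(Add(V, V), Pow(Add(V, V), -1)) = Mul(Mul(2, V), Pow(Mul(2, V), -1)) = Mul(Mul(2, V), Mul(Rational(1, 2), Pow(V, -1))) = 1)
Mul(Add(Function('K')(-16), 383), Function('l')(Function('t')(3))) = Mul(Add(Pow(-16, 2), 383), 1) = Mul(Add(256, 383), 1) = Mul(639, 1) = 639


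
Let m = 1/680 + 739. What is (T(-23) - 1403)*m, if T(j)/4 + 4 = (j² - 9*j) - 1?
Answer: 764334441/680 ≈ 1.1240e+6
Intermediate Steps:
m = 502521/680 (m = 1/680 + 739 = 502521/680 ≈ 739.00)
T(j) = -20 - 36*j + 4*j² (T(j) = -16 + 4*((j² - 9*j) - 1) = -16 + 4*(-1 + j² - 9*j) = -16 + (-4 - 36*j + 4*j²) = -20 - 36*j + 4*j²)
(T(-23) - 1403)*m = ((-20 - 36*(-23) + 4*(-23)²) - 1403)*(502521/680) = ((-20 + 828 + 4*529) - 1403)*(502521/680) = ((-20 + 828 + 2116) - 1403)*(502521/680) = (2924 - 1403)*(502521/680) = 1521*(502521/680) = 764334441/680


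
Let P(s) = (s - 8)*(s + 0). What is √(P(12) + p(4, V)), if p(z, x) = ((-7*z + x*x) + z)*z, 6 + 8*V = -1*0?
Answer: I*√183/2 ≈ 6.7639*I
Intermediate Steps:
P(s) = s*(-8 + s) (P(s) = (-8 + s)*s = s*(-8 + s))
V = -¾ (V = -¾ + (-1*0)/8 = -¾ + (⅛)*0 = -¾ + 0 = -¾ ≈ -0.75000)
p(z, x) = z*(x² - 6*z) (p(z, x) = ((-7*z + x²) + z)*z = ((x² - 7*z) + z)*z = (x² - 6*z)*z = z*(x² - 6*z))
√(P(12) + p(4, V)) = √(12*(-8 + 12) + 4*((-¾)² - 6*4)) = √(12*4 + 4*(9/16 - 24)) = √(48 + 4*(-375/16)) = √(48 - 375/4) = √(-183/4) = I*√183/2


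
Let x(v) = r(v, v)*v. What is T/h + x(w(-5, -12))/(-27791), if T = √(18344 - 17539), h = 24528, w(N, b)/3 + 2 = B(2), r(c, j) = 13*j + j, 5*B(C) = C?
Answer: -8064/694775 + √805/24528 ≈ -0.010450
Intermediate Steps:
B(C) = C/5
r(c, j) = 14*j
w(N, b) = -24/5 (w(N, b) = -6 + 3*((⅕)*2) = -6 + 3*(⅖) = -6 + 6/5 = -24/5)
x(v) = 14*v² (x(v) = (14*v)*v = 14*v²)
T = √805 ≈ 28.373
T/h + x(w(-5, -12))/(-27791) = √805/24528 + (14*(-24/5)²)/(-27791) = √805*(1/24528) + (14*(576/25))*(-1/27791) = √805/24528 + (8064/25)*(-1/27791) = √805/24528 - 8064/694775 = -8064/694775 + √805/24528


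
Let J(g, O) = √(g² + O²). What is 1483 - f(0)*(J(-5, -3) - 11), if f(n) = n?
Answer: 1483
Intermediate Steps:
J(g, O) = √(O² + g²)
1483 - f(0)*(J(-5, -3) - 11) = 1483 - 0*(√((-3)² + (-5)²) - 11) = 1483 - 0*(√(9 + 25) - 11) = 1483 - 0*(√34 - 11) = 1483 - 0*(-11 + √34) = 1483 - 1*0 = 1483 + 0 = 1483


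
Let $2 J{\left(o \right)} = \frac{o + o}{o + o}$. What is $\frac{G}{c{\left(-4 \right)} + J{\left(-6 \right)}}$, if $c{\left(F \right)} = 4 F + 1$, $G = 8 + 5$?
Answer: $- \frac{26}{29} \approx -0.89655$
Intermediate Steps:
$G = 13$
$c{\left(F \right)} = 1 + 4 F$
$J{\left(o \right)} = \frac{1}{2}$ ($J{\left(o \right)} = \frac{\left(o + o\right) \frac{1}{o + o}}{2} = \frac{2 o \frac{1}{2 o}}{2} = \frac{1}{2} \cdot 1 = \frac{1}{2}$)
$\frac{G}{c{\left(-4 \right)} + J{\left(-6 \right)}} = \frac{13}{\left(1 + 4 \left(-4\right)\right) + \frac{1}{2}} = \frac{13}{\left(1 - 16\right) + \frac{1}{2}} = \frac{13}{-15 + \frac{1}{2}} = \frac{13}{- \frac{29}{2}} = 13 \left(- \frac{2}{29}\right) = - \frac{26}{29}$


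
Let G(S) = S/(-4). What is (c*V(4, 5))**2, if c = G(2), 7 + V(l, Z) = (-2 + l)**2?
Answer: 9/4 ≈ 2.2500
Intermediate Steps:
G(S) = -S/4 (G(S) = S*(-1/4) = -S/4)
V(l, Z) = -7 + (-2 + l)**2
c = -1/2 (c = -1/4*2 = -1/2 ≈ -0.50000)
(c*V(4, 5))**2 = (-(-7 + (-2 + 4)**2)/2)**2 = (-(-7 + 2**2)/2)**2 = (-(-7 + 4)/2)**2 = (-1/2*(-3))**2 = (3/2)**2 = 9/4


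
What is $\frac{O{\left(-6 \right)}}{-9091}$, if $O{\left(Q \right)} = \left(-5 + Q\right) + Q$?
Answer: $\frac{17}{9091} \approx 0.00187$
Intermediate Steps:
$O{\left(Q \right)} = -5 + 2 Q$
$\frac{O{\left(-6 \right)}}{-9091} = \frac{-5 + 2 \left(-6\right)}{-9091} = \left(-5 - 12\right) \left(- \frac{1}{9091}\right) = \left(-17\right) \left(- \frac{1}{9091}\right) = \frac{17}{9091}$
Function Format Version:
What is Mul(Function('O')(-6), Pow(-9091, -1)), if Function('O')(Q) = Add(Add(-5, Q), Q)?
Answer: Rational(17, 9091) ≈ 0.0018700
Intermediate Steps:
Function('O')(Q) = Add(-5, Mul(2, Q))
Mul(Function('O')(-6), Pow(-9091, -1)) = Mul(Add(-5, Mul(2, -6)), Pow(-9091, -1)) = Mul(Add(-5, -12), Rational(-1, 9091)) = Mul(-17, Rational(-1, 9091)) = Rational(17, 9091)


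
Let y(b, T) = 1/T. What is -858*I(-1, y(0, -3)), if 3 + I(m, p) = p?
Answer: 2860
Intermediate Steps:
y(b, T) = 1/T
I(m, p) = -3 + p
-858*I(-1, y(0, -3)) = -858*(-3 + 1/(-3)) = -858*(-3 - 1/3) = -858*(-10/3) = 2860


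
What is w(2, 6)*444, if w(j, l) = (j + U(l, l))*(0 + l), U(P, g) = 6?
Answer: 21312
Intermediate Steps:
w(j, l) = l*(6 + j) (w(j, l) = (j + 6)*(0 + l) = (6 + j)*l = l*(6 + j))
w(2, 6)*444 = (6*(6 + 2))*444 = (6*8)*444 = 48*444 = 21312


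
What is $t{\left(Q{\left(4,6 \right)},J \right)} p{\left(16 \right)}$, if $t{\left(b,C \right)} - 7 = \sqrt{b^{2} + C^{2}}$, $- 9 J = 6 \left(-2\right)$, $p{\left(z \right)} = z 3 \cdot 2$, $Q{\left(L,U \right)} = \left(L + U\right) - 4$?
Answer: $672 + 64 \sqrt{85} \approx 1262.1$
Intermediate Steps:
$Q{\left(L,U \right)} = -4 + L + U$
$p{\left(z \right)} = 6 z$ ($p{\left(z \right)} = 3 z 2 = 6 z$)
$J = \frac{4}{3}$ ($J = - \frac{6 \left(-2\right)}{9} = \left(- \frac{1}{9}\right) \left(-12\right) = \frac{4}{3} \approx 1.3333$)
$t{\left(b,C \right)} = 7 + \sqrt{C^{2} + b^{2}}$ ($t{\left(b,C \right)} = 7 + \sqrt{b^{2} + C^{2}} = 7 + \sqrt{C^{2} + b^{2}}$)
$t{\left(Q{\left(4,6 \right)},J \right)} p{\left(16 \right)} = \left(7 + \sqrt{\left(\frac{4}{3}\right)^{2} + \left(-4 + 4 + 6\right)^{2}}\right) 6 \cdot 16 = \left(7 + \sqrt{\frac{16}{9} + 6^{2}}\right) 96 = \left(7 + \sqrt{\frac{16}{9} + 36}\right) 96 = \left(7 + \sqrt{\frac{340}{9}}\right) 96 = \left(7 + \frac{2 \sqrt{85}}{3}\right) 96 = 672 + 64 \sqrt{85}$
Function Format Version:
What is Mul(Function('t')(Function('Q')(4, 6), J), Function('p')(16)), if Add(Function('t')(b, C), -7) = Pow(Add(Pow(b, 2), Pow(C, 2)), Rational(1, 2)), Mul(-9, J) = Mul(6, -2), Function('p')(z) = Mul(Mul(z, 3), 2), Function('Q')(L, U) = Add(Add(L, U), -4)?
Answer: Add(672, Mul(64, Pow(85, Rational(1, 2)))) ≈ 1262.1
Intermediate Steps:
Function('Q')(L, U) = Add(-4, L, U)
Function('p')(z) = Mul(6, z) (Function('p')(z) = Mul(Mul(3, z), 2) = Mul(6, z))
J = Rational(4, 3) (J = Mul(Rational(-1, 9), Mul(6, -2)) = Mul(Rational(-1, 9), -12) = Rational(4, 3) ≈ 1.3333)
Function('t')(b, C) = Add(7, Pow(Add(Pow(C, 2), Pow(b, 2)), Rational(1, 2))) (Function('t')(b, C) = Add(7, Pow(Add(Pow(b, 2), Pow(C, 2)), Rational(1, 2))) = Add(7, Pow(Add(Pow(C, 2), Pow(b, 2)), Rational(1, 2))))
Mul(Function('t')(Function('Q')(4, 6), J), Function('p')(16)) = Mul(Add(7, Pow(Add(Pow(Rational(4, 3), 2), Pow(Add(-4, 4, 6), 2)), Rational(1, 2))), Mul(6, 16)) = Mul(Add(7, Pow(Add(Rational(16, 9), Pow(6, 2)), Rational(1, 2))), 96) = Mul(Add(7, Pow(Add(Rational(16, 9), 36), Rational(1, 2))), 96) = Mul(Add(7, Pow(Rational(340, 9), Rational(1, 2))), 96) = Mul(Add(7, Mul(Rational(2, 3), Pow(85, Rational(1, 2)))), 96) = Add(672, Mul(64, Pow(85, Rational(1, 2))))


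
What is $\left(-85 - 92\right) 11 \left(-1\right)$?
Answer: $1947$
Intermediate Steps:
$\left(-85 - 92\right) 11 \left(-1\right) = \left(-177\right) \left(-11\right) = 1947$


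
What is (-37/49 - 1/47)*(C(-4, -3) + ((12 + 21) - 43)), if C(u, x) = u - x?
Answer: 19668/2303 ≈ 8.5402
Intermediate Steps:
(-37/49 - 1/47)*(C(-4, -3) + ((12 + 21) - 43)) = (-37/49 - 1/47)*((-4 - 1*(-3)) + ((12 + 21) - 43)) = (-37*1/49 - 1*1/47)*((-4 + 3) + (33 - 43)) = (-37/49 - 1/47)*(-1 - 10) = -1788/2303*(-11) = 19668/2303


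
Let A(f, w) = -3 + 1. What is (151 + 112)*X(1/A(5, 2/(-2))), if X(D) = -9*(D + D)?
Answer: 2367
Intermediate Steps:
A(f, w) = -2
X(D) = -18*D
(151 + 112)*X(1/A(5, 2/(-2))) = (151 + 112)*(-18/(-2)) = 263*(-18*(-1/2)) = 263*9 = 2367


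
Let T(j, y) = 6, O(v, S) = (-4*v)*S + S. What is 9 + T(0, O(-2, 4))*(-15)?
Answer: -81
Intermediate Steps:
O(v, S) = S - 4*S*v (O(v, S) = -4*S*v + S = S - 4*S*v)
9 + T(0, O(-2, 4))*(-15) = 9 + 6*(-15) = 9 - 90 = -81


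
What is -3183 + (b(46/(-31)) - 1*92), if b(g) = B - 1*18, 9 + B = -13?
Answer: -3315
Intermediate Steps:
B = -22 (B = -9 - 13 = -22)
b(g) = -40 (b(g) = -22 - 1*18 = -22 - 18 = -40)
-3183 + (b(46/(-31)) - 1*92) = -3183 + (-40 - 1*92) = -3183 + (-40 - 92) = -3183 - 132 = -3315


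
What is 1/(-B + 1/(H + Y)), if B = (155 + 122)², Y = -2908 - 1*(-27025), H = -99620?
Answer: -75503/5793269688 ≈ -1.3033e-5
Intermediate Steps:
Y = 24117 (Y = -2908 + 27025 = 24117)
B = 76729 (B = 277² = 76729)
1/(-B + 1/(H + Y)) = 1/(-1*76729 + 1/(-99620 + 24117)) = 1/(-76729 + 1/(-75503)) = 1/(-76729 - 1/75503) = 1/(-5793269688/75503) = -75503/5793269688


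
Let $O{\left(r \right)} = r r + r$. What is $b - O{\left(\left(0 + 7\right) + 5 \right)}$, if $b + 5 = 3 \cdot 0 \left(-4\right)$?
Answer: $-161$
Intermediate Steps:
$O{\left(r \right)} = r + r^{2}$ ($O{\left(r \right)} = r^{2} + r = r + r^{2}$)
$b = -5$ ($b = -5 + 3 \cdot 0 \left(-4\right) = -5 + 0 \left(-4\right) = -5 + 0 = -5$)
$b - O{\left(\left(0 + 7\right) + 5 \right)} = -5 - \left(\left(0 + 7\right) + 5\right) \left(1 + \left(\left(0 + 7\right) + 5\right)\right) = -5 - \left(7 + 5\right) \left(1 + \left(7 + 5\right)\right) = -5 - 12 \left(1 + 12\right) = -5 - 12 \cdot 13 = -5 - 156 = -161$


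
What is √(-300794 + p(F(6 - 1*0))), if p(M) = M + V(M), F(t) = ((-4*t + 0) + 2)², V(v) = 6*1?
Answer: 548*I ≈ 548.0*I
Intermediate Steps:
V(v) = 6
F(t) = (2 - 4*t)² (F(t) = (-4*t + 2)² = (2 - 4*t)²)
p(M) = 6 + M (p(M) = M + 6 = 6 + M)
√(-300794 + p(F(6 - 1*0))) = √(-300794 + (6 + 4*(-1 + 2*(6 - 1*0))²)) = √(-300794 + (6 + 4*(-1 + 2*(6 + 0))²)) = √(-300794 + (6 + 4*(-1 + 2*6)²)) = √(-300794 + (6 + 4*(-1 + 12)²)) = √(-300794 + (6 + 4*11²)) = √(-300794 + (6 + 4*121)) = √(-300794 + (6 + 484)) = √(-300794 + 490) = √(-300304) = 548*I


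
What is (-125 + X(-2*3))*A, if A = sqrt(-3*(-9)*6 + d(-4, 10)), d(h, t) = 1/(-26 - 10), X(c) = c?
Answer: -917*sqrt(119)/6 ≈ -1667.2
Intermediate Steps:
d(h, t) = -1/36 (d(h, t) = 1/(-36) = -1/36)
A = 7*sqrt(119)/6 (A = sqrt(-3*(-9)*6 - 1/36) = sqrt(27*6 - 1/36) = sqrt(162 - 1/36) = sqrt(5831/36) = 7*sqrt(119)/6 ≈ 12.727)
(-125 + X(-2*3))*A = (-125 - 2*3)*(7*sqrt(119)/6) = (-125 - 6)*(7*sqrt(119)/6) = -917*sqrt(119)/6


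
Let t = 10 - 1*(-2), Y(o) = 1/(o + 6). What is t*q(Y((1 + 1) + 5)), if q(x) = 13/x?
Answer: 2028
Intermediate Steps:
Y(o) = 1/(6 + o)
t = 12 (t = 10 + 2 = 12)
t*q(Y((1 + 1) + 5)) = 12*(13/(1/(6 + ((1 + 1) + 5)))) = 12*(13/(1/(6 + (2 + 5)))) = 12*(13/(1/(6 + 7))) = 12*(13/(1/13)) = 12*(13*13) = 12*169 = 2028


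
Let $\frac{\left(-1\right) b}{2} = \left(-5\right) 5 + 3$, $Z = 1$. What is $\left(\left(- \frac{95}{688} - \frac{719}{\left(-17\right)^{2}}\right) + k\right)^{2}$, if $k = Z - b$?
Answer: $\frac{82299424041409}{39534164224} \approx 2081.7$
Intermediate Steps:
$b = 44$ ($b = - 2 \left(\left(-5\right) 5 + 3\right) = - 2 \left(-25 + 3\right) = \left(-2\right) \left(-22\right) = 44$)
$k = -43$ ($k = 1 - 44 = -43$)
$\left(\left(- \frac{95}{688} - \frac{719}{\left(-17\right)^{2}}\right) + k\right)^{2} = \left(\left(- \frac{95}{688} - \frac{719}{\left(-17\right)^{2}}\right) - 43\right)^{2} = \left(\left(\left(-95\right) \frac{1}{688} - \frac{719}{289}\right) - 43\right)^{2} = \left(\left(- \frac{95}{688} - \frac{719}{289}\right) - 43\right)^{2} = \left(- \frac{522127}{198832} - 43\right)^{2} = \left(- \frac{9071903}{198832}\right)^{2} = \frac{82299424041409}{39534164224}$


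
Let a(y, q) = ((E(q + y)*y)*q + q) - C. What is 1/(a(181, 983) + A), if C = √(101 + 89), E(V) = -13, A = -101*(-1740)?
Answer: -1068138/2281837573993 + √190/4563675147986 ≈ -4.6810e-7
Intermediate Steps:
A = 175740
C = √190 ≈ 13.784
a(y, q) = q - √190 - 13*q*y (a(y, q) = ((-13*y)*q + q) - √190 = (-13*q*y + q) - √190 = (q - 13*q*y) - √190 = q - √190 - 13*q*y)
1/(a(181, 983) + A) = 1/((983 - √190 - 13*983*181) + 175740) = 1/((983 - √190 - 2312999) + 175740) = 1/((-2312016 - √190) + 175740) = 1/(-2136276 - √190)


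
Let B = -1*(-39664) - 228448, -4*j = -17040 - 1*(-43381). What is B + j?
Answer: -781477/4 ≈ -1.9537e+5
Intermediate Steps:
j = -26341/4 (j = -(-17040 - 1*(-43381))/4 = -(-17040 + 43381)/4 = -¼*26341 = -26341/4 ≈ -6585.3)
B = -188784 (B = 39664 - 228448 = -188784)
B + j = -188784 - 26341/4 = -781477/4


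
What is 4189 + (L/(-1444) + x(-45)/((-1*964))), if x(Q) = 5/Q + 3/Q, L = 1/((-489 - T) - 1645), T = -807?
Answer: 87051859407761/20781058860 ≈ 4189.0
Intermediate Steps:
L = -1/1327 (L = 1/((-489 - 1*(-807)) - 1645) = 1/((-489 + 807) - 1645) = 1/(318 - 1645) = 1/(-1327) = -1/1327 ≈ -0.00075358)
x(Q) = 8/Q
4189 + (L/(-1444) + x(-45)/((-1*964))) = 4189 + (-1/1327/(-1444) + (8/(-45))/((-1*964))) = 4189 + (-1/1327*(-1/1444) + (8*(-1/45))/(-964)) = 4189 + (1/1916188 - 8/45*(-1/964)) = 4189 + (1/1916188 + 2/10845) = 4189 + 3843221/20781058860 = 87051859407761/20781058860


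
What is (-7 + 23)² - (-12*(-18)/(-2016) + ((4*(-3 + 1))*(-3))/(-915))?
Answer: 2187379/8540 ≈ 256.13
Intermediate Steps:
(-7 + 23)² - (-12*(-18)/(-2016) + ((4*(-3 + 1))*(-3))/(-915)) = 16² - (216*(-1/2016) + ((4*(-2))*(-3))*(-1/915)) = 256 - (-3/28 - 8*(-3)*(-1/915)) = 256 - (-3/28 + 24*(-1/915)) = 256 - (-3/28 - 8/305) = 256 - 1*(-1139/8540) = 256 + 1139/8540 = 2187379/8540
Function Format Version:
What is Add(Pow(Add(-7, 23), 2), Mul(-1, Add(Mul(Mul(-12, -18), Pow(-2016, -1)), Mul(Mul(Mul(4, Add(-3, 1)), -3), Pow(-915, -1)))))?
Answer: Rational(2187379, 8540) ≈ 256.13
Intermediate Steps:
Add(Pow(Add(-7, 23), 2), Mul(-1, Add(Mul(Mul(-12, -18), Pow(-2016, -1)), Mul(Mul(Mul(4, Add(-3, 1)), -3), Pow(-915, -1))))) = Add(Pow(16, 2), Mul(-1, Add(Mul(216, Rational(-1, 2016)), Mul(Mul(Mul(4, -2), -3), Rational(-1, 915))))) = Add(256, Mul(-1, Add(Rational(-3, 28), Mul(Mul(-8, -3), Rational(-1, 915))))) = Add(256, Mul(-1, Add(Rational(-3, 28), Mul(24, Rational(-1, 915))))) = Add(256, Mul(-1, Add(Rational(-3, 28), Rational(-8, 305)))) = Add(256, Mul(-1, Rational(-1139, 8540))) = Add(256, Rational(1139, 8540)) = Rational(2187379, 8540)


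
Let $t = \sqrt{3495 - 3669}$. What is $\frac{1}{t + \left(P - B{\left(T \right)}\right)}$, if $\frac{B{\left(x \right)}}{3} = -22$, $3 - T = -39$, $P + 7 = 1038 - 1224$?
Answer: $- \frac{127}{16303} - \frac{i \sqrt{174}}{16303} \approx -0.00779 - 0.00080911 i$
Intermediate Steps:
$P = -193$ ($P = -7 + \left(1038 - 1224\right) = -7 - 186 = -193$)
$T = 42$ ($T = 3 - -39 = 3 + 39 = 42$)
$B{\left(x \right)} = -66$ ($B{\left(x \right)} = 3 \left(-22\right) = -66$)
$t = i \sqrt{174}$ ($t = \sqrt{-174} = i \sqrt{174} \approx 13.191 i$)
$\frac{1}{t + \left(P - B{\left(T \right)}\right)} = \frac{1}{i \sqrt{174} - 127} = \frac{1}{-127 + i \sqrt{174}}$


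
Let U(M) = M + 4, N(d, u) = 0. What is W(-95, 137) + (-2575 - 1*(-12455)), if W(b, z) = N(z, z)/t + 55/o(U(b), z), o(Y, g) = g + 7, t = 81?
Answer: 1422775/144 ≈ 9880.4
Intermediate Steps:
U(M) = 4 + M
o(Y, g) = 7 + g
W(b, z) = 55/(7 + z) (W(b, z) = 0/81 + 55/(7 + z) = 0*(1/81) + 55/(7 + z) = 0 + 55/(7 + z) = 55/(7 + z))
W(-95, 137) + (-2575 - 1*(-12455)) = 55/(7 + 137) + (-2575 - 1*(-12455)) = 55/144 + (-2575 + 12455) = 55*(1/144) + 9880 = 55/144 + 9880 = 1422775/144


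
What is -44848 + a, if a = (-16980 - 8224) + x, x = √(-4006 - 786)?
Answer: -70052 + 2*I*√1198 ≈ -70052.0 + 69.224*I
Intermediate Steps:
x = 2*I*√1198 (x = √(-4792) = 2*I*√1198 ≈ 69.224*I)
a = -25204 + 2*I*√1198 (a = (-16980 - 8224) + 2*I*√1198 = -25204 + 2*I*√1198 ≈ -25204.0 + 69.224*I)
-44848 + a = -44848 + (-25204 + 2*I*√1198) = -70052 + 2*I*√1198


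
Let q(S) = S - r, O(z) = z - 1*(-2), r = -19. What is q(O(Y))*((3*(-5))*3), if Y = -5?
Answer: -720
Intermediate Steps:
O(z) = 2 + z (O(z) = z + 2 = 2 + z)
q(S) = 19 + S (q(S) = S - 1*(-19) = S + 19 = 19 + S)
q(O(Y))*((3*(-5))*3) = (19 + (2 - 5))*((3*(-5))*3) = (19 - 3)*(-15*3) = 16*(-45) = -720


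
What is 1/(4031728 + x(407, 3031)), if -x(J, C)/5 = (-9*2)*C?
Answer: 1/4304518 ≈ 2.3231e-7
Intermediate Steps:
x(J, C) = 90*C (x(J, C) = -5*(-9*2)*C = -(-90)*C = 90*C)
1/(4031728 + x(407, 3031)) = 1/(4031728 + 90*3031) = 1/(4031728 + 272790) = 1/4304518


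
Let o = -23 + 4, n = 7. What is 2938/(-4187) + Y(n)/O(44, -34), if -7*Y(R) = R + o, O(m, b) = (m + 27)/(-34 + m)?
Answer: -957746/2080939 ≈ -0.46025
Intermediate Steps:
o = -19
O(m, b) = (27 + m)/(-34 + m)
Y(R) = 19/7 - R/7 (Y(R) = -(R - 19)/7 = -(-19 + R)/7 = 19/7 - R/7)
2938/(-4187) + Y(n)/O(44, -34) = 2938/(-4187) + (19/7 - ⅐*7)/(((27 + 44)/(-34 + 44))) = 2938*(-1/4187) + (19/7 - 1)/((71/10)) = -2938/4187 + 12/(7*(((⅒)*71))) = -2938/4187 + 12/(7*(71/10)) = -2938/4187 + (12/7)*(10/71) = -2938/4187 + 120/497 = -957746/2080939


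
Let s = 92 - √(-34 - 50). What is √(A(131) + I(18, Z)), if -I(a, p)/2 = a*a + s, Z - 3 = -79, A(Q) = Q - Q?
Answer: 2*√(-208 + I*√21) ≈ 0.31773 + 28.846*I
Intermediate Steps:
A(Q) = 0
Z = -76 (Z = 3 - 79 = -76)
s = 92 - 2*I*√21 (s = 92 - √(-84) = 92 - 2*I*√21 ≈ 92.0 - 9.1651*I)
I(a, p) = -184 - 2*a² + 4*I*√21 (I(a, p) = -2*(a*a + (92 - 2*I*√21)) = -2*(a² + (92 - 2*I*√21)) = -2*(92 + a² - 2*I*√21) = -184 - 2*a² + 4*I*√21)
√(A(131) + I(18, Z)) = √(0 + (-184 - 2*18² + 4*I*√21)) = √(0 + (-184 - 2*324 + 4*I*√21)) = √(0 + (-184 - 648 + 4*I*√21)) = √(0 + (-832 + 4*I*√21)) = √(-832 + 4*I*√21)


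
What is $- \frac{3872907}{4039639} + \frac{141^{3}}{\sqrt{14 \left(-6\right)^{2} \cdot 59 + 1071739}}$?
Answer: $- \frac{3872907}{4039639} + \frac{2803221 \sqrt{44059}}{220295} \approx 2670.0$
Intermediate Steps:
$- \frac{3872907}{4039639} + \frac{141^{3}}{\sqrt{14 \left(-6\right)^{2} \cdot 59 + 1071739}} = \left(-3872907\right) \frac{1}{4039639} + \frac{2803221}{\sqrt{14 \cdot 36 \cdot 59 + 1071739}} = - \frac{3872907}{4039639} + \frac{2803221}{\sqrt{504 \cdot 59 + 1071739}} = - \frac{3872907}{4039639} + \frac{2803221}{\sqrt{29736 + 1071739}} = - \frac{3872907}{4039639} + \frac{2803221}{\sqrt{1101475}} = - \frac{3872907}{4039639} + \frac{2803221}{5 \sqrt{44059}} = - \frac{3872907}{4039639} + 2803221 \frac{\sqrt{44059}}{220295} = - \frac{3872907}{4039639} + \frac{2803221 \sqrt{44059}}{220295}$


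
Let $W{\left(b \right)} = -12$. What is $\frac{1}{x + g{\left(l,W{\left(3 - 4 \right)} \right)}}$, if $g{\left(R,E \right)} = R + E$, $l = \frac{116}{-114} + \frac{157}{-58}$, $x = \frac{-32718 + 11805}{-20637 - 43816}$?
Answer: $- \frac{213081618}{3281450827} \approx -0.064935$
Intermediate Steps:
$x = \frac{20913}{64453}$ ($x = - \frac{20913}{-64453} = \left(-20913\right) \left(- \frac{1}{64453}\right) = \frac{20913}{64453} \approx 0.32447$)
$l = - \frac{12313}{3306}$ ($l = 116 \left(- \frac{1}{114}\right) + 157 \left(- \frac{1}{58}\right) = - \frac{58}{57} - \frac{157}{58} = - \frac{12313}{3306} \approx -3.7244$)
$g{\left(R,E \right)} = E + R$
$\frac{1}{x + g{\left(l,W{\left(3 - 4 \right)} \right)}} = \frac{1}{\frac{20913}{64453} - \frac{51985}{3306}} = \frac{1}{- \frac{3281450827}{213081618}} = - \frac{213081618}{3281450827}$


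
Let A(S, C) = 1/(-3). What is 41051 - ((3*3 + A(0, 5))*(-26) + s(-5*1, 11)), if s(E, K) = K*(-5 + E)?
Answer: 124159/3 ≈ 41386.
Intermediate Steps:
A(S, C) = -⅓
41051 - ((3*3 + A(0, 5))*(-26) + s(-5*1, 11)) = 41051 - ((3*3 - ⅓)*(-26) + 11*(-5 - 5*1)) = 41051 - ((9 - ⅓)*(-26) + 11*(-5 - 5)) = 41051 - ((26/3)*(-26) + 11*(-10)) = 41051 - (-676/3 - 110) = 41051 - 1*(-1006/3) = 41051 + 1006/3 = 124159/3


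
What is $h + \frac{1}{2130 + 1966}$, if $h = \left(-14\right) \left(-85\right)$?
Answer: $\frac{4874241}{4096} \approx 1190.0$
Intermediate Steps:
$h = 1190$
$h + \frac{1}{2130 + 1966} = 1190 + \frac{1}{2130 + 1966} = 1190 + \frac{1}{4096} = \frac{4874241}{4096}$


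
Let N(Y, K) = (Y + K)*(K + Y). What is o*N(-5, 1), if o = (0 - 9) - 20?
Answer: -464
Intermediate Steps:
N(Y, K) = (K + Y)² (N(Y, K) = (K + Y)*(K + Y) = (K + Y)²)
o = -29 (o = -9 - 20 = -29)
o*N(-5, 1) = -29*(1 - 5)² = -29*(-4)² = -29*16 = -464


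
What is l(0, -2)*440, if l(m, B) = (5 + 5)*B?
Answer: -8800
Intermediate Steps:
l(m, B) = 10*B
l(0, -2)*440 = (10*(-2))*440 = -20*440 = -8800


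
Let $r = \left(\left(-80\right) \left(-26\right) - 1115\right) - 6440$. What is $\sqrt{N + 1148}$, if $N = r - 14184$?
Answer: $i \sqrt{18511} \approx 136.06 i$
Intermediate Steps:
$r = -5475$ ($r = \left(2080 - 1115\right) - 6440 = 965 - 6440 = -5475$)
$N = -19659$ ($N = -5475 - 14184 = -19659$)
$\sqrt{N + 1148} = \sqrt{-19659 + 1148} = \sqrt{-18511} = i \sqrt{18511}$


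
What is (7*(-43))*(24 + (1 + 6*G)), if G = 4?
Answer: -14749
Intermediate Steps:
(7*(-43))*(24 + (1 + 6*G)) = (7*(-43))*(24 + (1 + 6*4)) = -301*(24 + (1 + 24)) = -301*(24 + 25) = -301*49 = -14749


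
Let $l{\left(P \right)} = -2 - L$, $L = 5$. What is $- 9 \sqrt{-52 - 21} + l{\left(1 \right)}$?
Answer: $-7 - 9 i \sqrt{73} \approx -7.0 - 76.896 i$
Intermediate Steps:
$l{\left(P \right)} = -7$ ($l{\left(P \right)} = -2 - 5 = -7$)
$- 9 \sqrt{-52 - 21} + l{\left(1 \right)} = - 9 \sqrt{-52 - 21} - 7 = - 9 \sqrt{-73} - 7 = - 9 i \sqrt{73} - 7 = -7 - 9 i \sqrt{73}$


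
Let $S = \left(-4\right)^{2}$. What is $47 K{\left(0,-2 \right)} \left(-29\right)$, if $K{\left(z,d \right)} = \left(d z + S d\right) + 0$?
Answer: $43616$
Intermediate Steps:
$S = 16$
$K{\left(z,d \right)} = 16 d + d z$ ($K{\left(z,d \right)} = \left(d z + 16 d\right) + 0 = \left(16 d + d z\right) + 0 = 16 d + d z$)
$47 K{\left(0,-2 \right)} \left(-29\right) = 47 \left(- 2 \left(16 + 0\right)\right) \left(-29\right) = 47 \left(\left(-2\right) 16\right) \left(-29\right) = 47 \left(-32\right) \left(-29\right) = \left(-1504\right) \left(-29\right) = 43616$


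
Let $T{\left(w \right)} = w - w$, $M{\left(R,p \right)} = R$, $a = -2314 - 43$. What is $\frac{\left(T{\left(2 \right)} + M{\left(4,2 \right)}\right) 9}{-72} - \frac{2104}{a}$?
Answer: $\frac{1851}{4714} \approx 0.39266$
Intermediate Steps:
$a = -2357$
$T{\left(w \right)} = 0$
$\frac{\left(T{\left(2 \right)} + M{\left(4,2 \right)}\right) 9}{-72} - \frac{2104}{a} = \frac{\left(0 + 4\right) 9}{-72} - \frac{2104}{-2357} = 4 \cdot 9 \left(- \frac{1}{72}\right) - - \frac{2104}{2357} = 36 \left(- \frac{1}{72}\right) + \frac{2104}{2357} = - \frac{1}{2} + \frac{2104}{2357} = \frac{1851}{4714}$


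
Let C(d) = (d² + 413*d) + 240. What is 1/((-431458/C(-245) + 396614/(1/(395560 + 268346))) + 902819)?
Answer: 660/173788109294939 ≈ 3.7977e-12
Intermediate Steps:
C(d) = 240 + d² + 413*d
1/((-431458/C(-245) + 396614/(1/(395560 + 268346))) + 902819) = 1/((-431458/(240 + (-245)² + 413*(-245)) + 396614/(1/(395560 + 268346))) + 902819) = 1/((-431458/(240 + 60025 - 101185) + 396614/(1/663906)) + 902819) = 1/((-431458/(-40920) + 396614/(1/663906)) + 902819) = 1/((-431458*(-1/40920) + 396614*663906) + 902819) = 1/((6959/660 + 263314414284) + 902819) = 1/(173787513434399/660 + 902819) = 1/(173788109294939/660) = 660/173788109294939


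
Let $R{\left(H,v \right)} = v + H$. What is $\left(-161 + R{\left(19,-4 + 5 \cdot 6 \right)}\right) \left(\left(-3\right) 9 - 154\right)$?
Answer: $20996$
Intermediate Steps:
$R{\left(H,v \right)} = H + v$
$\left(-161 + R{\left(19,-4 + 5 \cdot 6 \right)}\right) \left(\left(-3\right) 9 - 154\right) = \left(-161 + \left(19 + \left(-4 + 5 \cdot 6\right)\right)\right) \left(\left(-3\right) 9 - 154\right) = \left(-161 + \left(19 + \left(-4 + 30\right)\right)\right) \left(-27 - 154\right) = \left(-161 + \left(19 + 26\right)\right) \left(-181\right) = \left(-161 + 45\right) \left(-181\right) = \left(-116\right) \left(-181\right) = 20996$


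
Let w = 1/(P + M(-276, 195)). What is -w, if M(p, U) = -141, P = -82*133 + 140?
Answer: 1/10907 ≈ 9.1684e-5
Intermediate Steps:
P = -10766 (P = -10906 + 140 = -10766)
w = -1/10907 (w = 1/(-10766 - 141) = 1/(-10907) = -1/10907 ≈ -9.1684e-5)
-w = -1*(-1/10907) = 1/10907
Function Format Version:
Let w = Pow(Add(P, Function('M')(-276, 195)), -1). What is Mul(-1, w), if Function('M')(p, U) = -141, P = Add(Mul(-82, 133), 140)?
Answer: Rational(1, 10907) ≈ 9.1684e-5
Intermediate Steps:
P = -10766 (P = Add(-10906, 140) = -10766)
w = Rational(-1, 10907) (w = Pow(Add(-10766, -141), -1) = Pow(-10907, -1) = Rational(-1, 10907) ≈ -9.1684e-5)
Mul(-1, w) = Mul(-1, Rational(-1, 10907)) = Rational(1, 10907)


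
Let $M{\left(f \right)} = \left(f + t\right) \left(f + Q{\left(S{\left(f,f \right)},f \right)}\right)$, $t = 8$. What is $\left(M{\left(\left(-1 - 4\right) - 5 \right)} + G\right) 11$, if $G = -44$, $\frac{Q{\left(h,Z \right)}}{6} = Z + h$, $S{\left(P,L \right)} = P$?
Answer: $2376$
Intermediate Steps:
$Q{\left(h,Z \right)} = 6 Z + 6 h$ ($Q{\left(h,Z \right)} = 6 \left(Z + h\right) = 6 Z + 6 h$)
$M{\left(f \right)} = 13 f \left(8 + f\right)$ ($M{\left(f \right)} = \left(f + 8\right) \left(f + \left(6 f + 6 f\right)\right) = \left(8 + f\right) \left(f + 12 f\right) = \left(8 + f\right) 13 f = 13 f \left(8 + f\right)$)
$\left(M{\left(\left(-1 - 4\right) - 5 \right)} + G\right) 11 = \left(13 \left(\left(-1 - 4\right) - 5\right) \left(8 - 10\right) - 44\right) 11 = \left(13 \left(-5 - 5\right) \left(8 - 10\right) - 44\right) 11 = \left(13 \left(-10\right) \left(8 - 10\right) - 44\right) 11 = \left(13 \left(-10\right) \left(-2\right) - 44\right) 11 = \left(260 - 44\right) 11 = 216 \cdot 11 = 2376$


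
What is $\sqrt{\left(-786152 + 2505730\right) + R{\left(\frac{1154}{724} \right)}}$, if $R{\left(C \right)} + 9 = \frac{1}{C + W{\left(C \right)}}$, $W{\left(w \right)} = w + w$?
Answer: $\frac{\sqrt{5152450115031}}{1731} \approx 1311.3$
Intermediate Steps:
$W{\left(w \right)} = 2 w$
$R{\left(C \right)} = -9 + \frac{1}{3 C}$ ($R{\left(C \right)} = -9 + \frac{1}{C + 2 C} = -9 + \frac{1}{3 C}$)
$\sqrt{\left(-786152 + 2505730\right) + R{\left(\frac{1154}{724} \right)}} = \sqrt{\left(-786152 + 2505730\right) - \left(9 - \frac{1}{3 \cdot \frac{1154}{724}}\right)} = \sqrt{1719578 - \left(9 - \frac{1}{3 \cdot 1154 \cdot \frac{1}{724}}\right)} = \sqrt{1719578 - \left(9 - \frac{1}{3 \cdot \frac{577}{362}}\right)} = \sqrt{1719578 + \left(-9 + \frac{1}{3} \cdot \frac{362}{577}\right)} = \sqrt{1719578 + \left(-9 + \frac{362}{1731}\right)} = \sqrt{1719578 - \frac{15217}{1731}} = \sqrt{\frac{2976574301}{1731}} = \frac{\sqrt{5152450115031}}{1731}$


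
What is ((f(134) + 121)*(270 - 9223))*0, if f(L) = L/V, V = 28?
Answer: 0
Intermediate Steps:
f(L) = L/28
((f(134) + 121)*(270 - 9223))*0 = (((1/28)*134 + 121)*(270 - 9223))*0 = ((67/14 + 121)*(-8953))*0 = ((1761/14)*(-8953))*0 = -2252319/2*0 = 0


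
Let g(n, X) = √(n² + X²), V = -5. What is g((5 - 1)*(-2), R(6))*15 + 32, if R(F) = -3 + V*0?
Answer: 32 + 15*√73 ≈ 160.16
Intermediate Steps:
R(F) = -3 (R(F) = -3 - 5*0 = -3 + 0 = -3)
g(n, X) = √(X² + n²)
g((5 - 1)*(-2), R(6))*15 + 32 = √((-3)² + ((5 - 1)*(-2))²)*15 + 32 = √(9 + (4*(-2))²)*15 + 32 = √(9 + (-8)²)*15 + 32 = √(9 + 64)*15 + 32 = √73*15 + 32 = 15*√73 + 32 = 32 + 15*√73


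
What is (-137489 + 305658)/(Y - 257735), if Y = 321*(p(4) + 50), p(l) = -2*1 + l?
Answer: -168169/241043 ≈ -0.69767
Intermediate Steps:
p(l) = -2 + l
Y = 16692 (Y = 321*((-2 + 4) + 50) = 321*(2 + 50) = 321*52 = 16692)
(-137489 + 305658)/(Y - 257735) = (-137489 + 305658)/(16692 - 257735) = 168169/(-241043) = 168169*(-1/241043) = -168169/241043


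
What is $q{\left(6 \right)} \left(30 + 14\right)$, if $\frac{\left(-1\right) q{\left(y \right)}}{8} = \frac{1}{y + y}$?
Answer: $- \frac{88}{3} \approx -29.333$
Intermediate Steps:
$q{\left(y \right)} = - \frac{4}{y}$ ($q{\left(y \right)} = - \frac{8}{y + y} = - \frac{8}{2 y} = - 8 \frac{1}{2 y} = - \frac{4}{y}$)
$q{\left(6 \right)} \left(30 + 14\right) = - \frac{4}{6} \left(30 + 14\right) = \left(-4\right) \frac{1}{6} \cdot 44 = \left(- \frac{2}{3}\right) 44 = - \frac{88}{3}$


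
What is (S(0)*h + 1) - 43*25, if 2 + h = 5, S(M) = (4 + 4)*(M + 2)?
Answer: -1026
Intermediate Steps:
S(M) = 16 + 8*M (S(M) = 8*(2 + M) = 16 + 8*M)
h = 3 (h = -2 + 5 = 3)
(S(0)*h + 1) - 43*25 = ((16 + 8*0)*3 + 1) - 43*25 = ((16 + 0)*3 + 1) - 1075 = (16*3 + 1) - 1075 = (48 + 1) - 1075 = 49 - 1075 = -1026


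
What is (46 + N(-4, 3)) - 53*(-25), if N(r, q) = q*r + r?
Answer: 1355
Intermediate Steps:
N(r, q) = r + q*r
(46 + N(-4, 3)) - 53*(-25) = (46 - 4*(1 + 3)) - 53*(-25) = (46 - 4*4) + 1325 = (46 - 16) + 1325 = 30 + 1325 = 1355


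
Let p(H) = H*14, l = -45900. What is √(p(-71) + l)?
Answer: I*√46894 ≈ 216.55*I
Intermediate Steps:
p(H) = 14*H
√(p(-71) + l) = √(14*(-71) - 45900) = √(-994 - 45900) = √(-46894) = I*√46894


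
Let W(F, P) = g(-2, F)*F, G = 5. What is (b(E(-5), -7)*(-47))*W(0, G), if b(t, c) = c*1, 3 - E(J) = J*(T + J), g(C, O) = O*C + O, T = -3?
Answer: 0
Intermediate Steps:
g(C, O) = O + C*O (g(C, O) = C*O + O = O + C*O)
W(F, P) = -F² (W(F, P) = (F*(1 - 2))*F = (F*(-1))*F = (-F)*F = -F²)
E(J) = 3 - J*(-3 + J)
b(t, c) = c
(b(E(-5), -7)*(-47))*W(0, G) = (-7*(-47))*(-1*0²) = 329*(-1*0) = 329*0 = 0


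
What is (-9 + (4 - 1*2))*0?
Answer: 0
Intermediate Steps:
(-9 + (4 - 1*2))*0 = (-9 + (4 - 2))*0 = (-9 + 2)*0 = -7*0 = 0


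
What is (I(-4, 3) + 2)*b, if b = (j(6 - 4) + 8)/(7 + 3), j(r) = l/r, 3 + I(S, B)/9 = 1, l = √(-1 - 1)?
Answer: -64/5 - 4*I*√2/5 ≈ -12.8 - 1.1314*I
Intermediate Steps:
l = I*√2 (l = √(-2) = I*√2 ≈ 1.4142*I)
I(S, B) = -18 (I(S, B) = -27 + 9*1 = -27 + 9 = -18)
j(r) = I*√2/r (j(r) = (I*√2)/r = I*√2/r)
b = ⅘ + I*√2/20 (b = (I*√2/(6 - 4) + 8)/(7 + 3) = (I*√2/2 + 8)/10 = (I*√2*(½) + 8)*(⅒) = (I*√2/2 + 8)*(⅒) = (8 + I*√2/2)*(⅒) = ⅘ + I*√2/20 ≈ 0.8 + 0.070711*I)
(I(-4, 3) + 2)*b = (-18 + 2)*(⅘ + I*√2/20) = -16*(⅘ + I*√2/20) = -64/5 - 4*I*√2/5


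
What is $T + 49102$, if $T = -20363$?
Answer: $28739$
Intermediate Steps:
$T + 49102 = -20363 + 49102 = 28739$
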